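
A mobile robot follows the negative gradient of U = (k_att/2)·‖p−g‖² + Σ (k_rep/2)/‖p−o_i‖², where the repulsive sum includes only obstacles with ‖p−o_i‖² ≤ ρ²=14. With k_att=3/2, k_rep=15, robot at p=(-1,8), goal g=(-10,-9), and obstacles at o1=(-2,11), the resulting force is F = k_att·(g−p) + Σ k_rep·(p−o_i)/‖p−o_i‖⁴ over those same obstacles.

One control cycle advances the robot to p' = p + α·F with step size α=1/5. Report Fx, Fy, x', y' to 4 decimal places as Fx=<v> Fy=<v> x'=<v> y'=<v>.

Fx=-13.3500 Fy=-25.9500 x'=-3.6700 y'=2.8100

F_att = 3/2·(g−p) = 3/2·(-9,-17) = (-13.5000,-25.5000)
o1: d²=10 ≤ ρ²=14; F_rep = 15·(1,-3)/10² = (0.1500,-0.4500)
F = F_att + ΣF_rep = (-13.3500,-25.9500)
p' = p + 1/5·F = (-3.6700,2.8100)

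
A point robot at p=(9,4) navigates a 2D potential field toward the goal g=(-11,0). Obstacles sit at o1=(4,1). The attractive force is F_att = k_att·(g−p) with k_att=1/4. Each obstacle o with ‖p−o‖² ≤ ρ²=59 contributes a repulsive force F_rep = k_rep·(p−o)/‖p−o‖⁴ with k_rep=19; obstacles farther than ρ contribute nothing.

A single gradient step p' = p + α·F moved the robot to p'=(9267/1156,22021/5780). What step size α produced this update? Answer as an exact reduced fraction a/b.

F_att = 1/4·(g−p) = 1/4·(-20,-4) = (-5.0000,-1.0000)
o1: d²=34 ≤ ρ²=59; F_rep = 19·(5,3)/34² = (0.0822,0.0493)
F = F_att + ΣF_rep = (-4.9178,-0.9507)
Δp = p'−p = (-0.9836,-0.1901); α = Δx/Fx = (-1137/1156) / (-5685/1156) = 1/5
check: Δy/Fy = (-1099/5780) / (-1099/1156) = 1/5 ✓

α = 1/5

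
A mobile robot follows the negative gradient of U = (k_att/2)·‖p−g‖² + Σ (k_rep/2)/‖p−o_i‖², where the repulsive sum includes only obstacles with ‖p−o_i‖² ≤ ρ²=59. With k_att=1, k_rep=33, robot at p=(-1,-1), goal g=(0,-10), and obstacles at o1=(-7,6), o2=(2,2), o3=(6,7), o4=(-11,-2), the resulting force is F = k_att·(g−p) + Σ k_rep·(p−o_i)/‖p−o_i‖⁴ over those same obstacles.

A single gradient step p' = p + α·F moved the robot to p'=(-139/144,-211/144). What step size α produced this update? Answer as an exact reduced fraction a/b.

α = 1/20

F_att = 1·(g−p) = 1·(1,-9) = (1.0000,-9.0000)
o1: d²=85 > ρ²=59 → inactive
o2: d²=18 ≤ ρ²=59; F_rep = 33·(-3,-3)/18² = (-0.3056,-0.3056)
o3: d²=113 > ρ²=59 → inactive
o4: d²=101 > ρ²=59 → inactive
F = F_att + ΣF_rep = (0.6944,-9.3056)
Δp = p'−p = (0.0347,-0.4653); α = Δx/Fx = (5/144) / (25/36) = 1/20
check: Δy/Fy = (-67/144) / (-335/36) = 1/20 ✓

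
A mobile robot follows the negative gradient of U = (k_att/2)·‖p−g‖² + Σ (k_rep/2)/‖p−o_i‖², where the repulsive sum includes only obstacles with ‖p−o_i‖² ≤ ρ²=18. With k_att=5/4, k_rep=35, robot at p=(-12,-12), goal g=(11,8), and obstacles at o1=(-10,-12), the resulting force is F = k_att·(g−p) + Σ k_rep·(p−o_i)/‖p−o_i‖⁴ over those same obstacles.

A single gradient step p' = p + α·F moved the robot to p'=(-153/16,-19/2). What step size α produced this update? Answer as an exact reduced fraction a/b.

F_att = 5/4·(g−p) = 5/4·(23,20) = (28.7500,25.0000)
o1: d²=4 ≤ ρ²=18; F_rep = 35·(-2,0)/4² = (-4.3750,0.0000)
F = F_att + ΣF_rep = (24.3750,25.0000)
Δp = p'−p = (2.4375,2.5000); α = Δx/Fx = (39/16) / (195/8) = 1/10
check: Δy/Fy = (5/2) / (25) = 1/10 ✓

α = 1/10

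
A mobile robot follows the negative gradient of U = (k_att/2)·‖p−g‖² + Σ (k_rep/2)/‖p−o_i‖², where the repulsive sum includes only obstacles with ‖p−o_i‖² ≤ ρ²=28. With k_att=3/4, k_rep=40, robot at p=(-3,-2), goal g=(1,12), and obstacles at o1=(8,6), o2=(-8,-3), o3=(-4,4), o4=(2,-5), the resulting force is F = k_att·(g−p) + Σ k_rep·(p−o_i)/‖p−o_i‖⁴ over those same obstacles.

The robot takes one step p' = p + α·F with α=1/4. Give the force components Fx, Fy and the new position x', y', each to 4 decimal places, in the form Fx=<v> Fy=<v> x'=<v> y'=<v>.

Fx=3.2959 Fy=10.5592 x'=-2.1760 y'=0.6398

F_att = 3/4·(g−p) = 3/4·(4,14) = (3.0000,10.5000)
o1: d²=185 > ρ²=28 → inactive
o2: d²=26 ≤ ρ²=28; F_rep = 40·(5,1)/26² = (0.2959,0.0592)
o3: d²=37 > ρ²=28 → inactive
o4: d²=34 > ρ²=28 → inactive
F = F_att + ΣF_rep = (3.2959,10.5592)
p' = p + 1/4·F = (-2.1760,0.6398)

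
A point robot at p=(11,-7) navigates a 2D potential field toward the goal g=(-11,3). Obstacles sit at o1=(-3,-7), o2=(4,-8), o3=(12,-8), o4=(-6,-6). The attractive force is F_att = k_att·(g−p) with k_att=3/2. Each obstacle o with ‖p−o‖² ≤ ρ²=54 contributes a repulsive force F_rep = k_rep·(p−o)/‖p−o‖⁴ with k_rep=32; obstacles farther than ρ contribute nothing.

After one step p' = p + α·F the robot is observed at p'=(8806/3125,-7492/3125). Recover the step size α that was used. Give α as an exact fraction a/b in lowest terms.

F_att = 3/2·(g−p) = 3/2·(-22,10) = (-33.0000,15.0000)
o1: d²=196 > ρ²=54 → inactive
o2: d²=50 ≤ ρ²=54; F_rep = 32·(7,1)/50² = (0.0896,0.0128)
o3: d²=2 ≤ ρ²=54; F_rep = 32·(-1,1)/2² = (-8.0000,8.0000)
o4: d²=290 > ρ²=54 → inactive
F = F_att + ΣF_rep = (-40.9104,23.0128)
Δp = p'−p = (-8.1821,4.6026); α = Δx/Fx = (-25569/3125) / (-25569/625) = 1/5
check: Δy/Fy = (14383/3125) / (14383/625) = 1/5 ✓

α = 1/5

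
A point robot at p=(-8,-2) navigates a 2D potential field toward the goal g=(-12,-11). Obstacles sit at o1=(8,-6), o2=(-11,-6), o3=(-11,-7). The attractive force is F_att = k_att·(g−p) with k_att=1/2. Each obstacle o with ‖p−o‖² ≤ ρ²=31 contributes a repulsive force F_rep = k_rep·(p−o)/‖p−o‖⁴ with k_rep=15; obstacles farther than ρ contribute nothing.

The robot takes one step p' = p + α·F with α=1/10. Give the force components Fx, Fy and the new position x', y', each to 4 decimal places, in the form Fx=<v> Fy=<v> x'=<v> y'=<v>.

Fx=-1.9280 Fy=-4.4040 x'=-8.1928 y'=-2.4404

F_att = 1/2·(g−p) = 1/2·(-4,-9) = (-2.0000,-4.5000)
o1: d²=272 > ρ²=31 → inactive
o2: d²=25 ≤ ρ²=31; F_rep = 15·(3,4)/25² = (0.0720,0.0960)
o3: d²=34 > ρ²=31 → inactive
F = F_att + ΣF_rep = (-1.9280,-4.4040)
p' = p + 1/10·F = (-8.1928,-2.4404)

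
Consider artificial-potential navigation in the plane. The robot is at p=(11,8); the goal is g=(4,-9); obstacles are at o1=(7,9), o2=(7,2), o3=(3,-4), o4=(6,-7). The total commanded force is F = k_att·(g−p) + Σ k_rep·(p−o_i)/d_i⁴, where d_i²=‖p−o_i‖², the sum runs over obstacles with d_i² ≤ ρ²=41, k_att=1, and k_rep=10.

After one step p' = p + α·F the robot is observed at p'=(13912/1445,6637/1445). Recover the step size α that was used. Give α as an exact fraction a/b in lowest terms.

α = 1/5

F_att = 1·(g−p) = 1·(-7,-17) = (-7.0000,-17.0000)
o1: d²=17 ≤ ρ²=41; F_rep = 10·(4,-1)/17² = (0.1384,-0.0346)
o2: d²=52 > ρ²=41 → inactive
o3: d²=208 > ρ²=41 → inactive
o4: d²=250 > ρ²=41 → inactive
F = F_att + ΣF_rep = (-6.8616,-17.0346)
Δp = p'−p = (-1.3723,-3.4069); α = Δx/Fx = (-1983/1445) / (-1983/289) = 1/5
check: Δy/Fy = (-4923/1445) / (-4923/289) = 1/5 ✓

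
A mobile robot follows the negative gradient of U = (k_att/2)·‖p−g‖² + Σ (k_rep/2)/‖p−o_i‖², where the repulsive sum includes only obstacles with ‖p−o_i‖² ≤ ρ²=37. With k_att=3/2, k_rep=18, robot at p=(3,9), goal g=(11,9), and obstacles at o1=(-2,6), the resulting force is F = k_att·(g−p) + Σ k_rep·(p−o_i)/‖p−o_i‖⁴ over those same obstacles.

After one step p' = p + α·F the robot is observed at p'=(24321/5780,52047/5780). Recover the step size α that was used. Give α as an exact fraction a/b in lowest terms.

α = 1/10

F_att = 3/2·(g−p) = 3/2·(8,0) = (12.0000,0.0000)
o1: d²=34 ≤ ρ²=37; F_rep = 18·(5,3)/34² = (0.0779,0.0467)
F = F_att + ΣF_rep = (12.0779,0.0467)
Δp = p'−p = (1.2078,0.0047); α = Δx/Fx = (6981/5780) / (6981/578) = 1/10
check: Δy/Fy = (27/5780) / (27/578) = 1/10 ✓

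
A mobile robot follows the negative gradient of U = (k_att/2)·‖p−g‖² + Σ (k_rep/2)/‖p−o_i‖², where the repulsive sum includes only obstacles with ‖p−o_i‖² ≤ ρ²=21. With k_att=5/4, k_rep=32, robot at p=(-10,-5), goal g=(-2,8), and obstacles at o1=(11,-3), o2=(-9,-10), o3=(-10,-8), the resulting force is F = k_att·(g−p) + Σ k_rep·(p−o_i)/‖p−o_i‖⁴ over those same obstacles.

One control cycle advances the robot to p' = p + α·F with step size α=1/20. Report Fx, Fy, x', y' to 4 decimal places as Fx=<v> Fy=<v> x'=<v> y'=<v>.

F_att = 5/4·(g−p) = 5/4·(8,13) = (10.0000,16.2500)
o1: d²=445 > ρ²=21 → inactive
o2: d²=26 > ρ²=21 → inactive
o3: d²=9 ≤ ρ²=21; F_rep = 32·(0,3)/9² = (0.0000,1.1852)
F = F_att + ΣF_rep = (10.0000,17.4352)
p' = p + 1/20·F = (-9.5000,-4.1282)

Fx=10.0000 Fy=17.4352 x'=-9.5000 y'=-4.1282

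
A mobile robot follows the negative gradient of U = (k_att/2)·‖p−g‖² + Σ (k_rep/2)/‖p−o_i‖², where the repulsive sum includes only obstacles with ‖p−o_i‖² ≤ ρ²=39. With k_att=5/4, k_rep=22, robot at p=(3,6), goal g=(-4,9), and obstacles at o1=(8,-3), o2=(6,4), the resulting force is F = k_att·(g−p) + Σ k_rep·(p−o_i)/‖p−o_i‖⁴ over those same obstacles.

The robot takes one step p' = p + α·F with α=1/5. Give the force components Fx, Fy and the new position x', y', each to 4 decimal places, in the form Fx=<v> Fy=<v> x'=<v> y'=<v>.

Fx=-9.1405 Fy=4.0104 x'=1.1719 y'=6.8021

F_att = 5/4·(g−p) = 5/4·(-7,3) = (-8.7500,3.7500)
o1: d²=106 > ρ²=39 → inactive
o2: d²=13 ≤ ρ²=39; F_rep = 22·(-3,2)/13² = (-0.3905,0.2604)
F = F_att + ΣF_rep = (-9.1405,4.0104)
p' = p + 1/5·F = (1.1719,6.8021)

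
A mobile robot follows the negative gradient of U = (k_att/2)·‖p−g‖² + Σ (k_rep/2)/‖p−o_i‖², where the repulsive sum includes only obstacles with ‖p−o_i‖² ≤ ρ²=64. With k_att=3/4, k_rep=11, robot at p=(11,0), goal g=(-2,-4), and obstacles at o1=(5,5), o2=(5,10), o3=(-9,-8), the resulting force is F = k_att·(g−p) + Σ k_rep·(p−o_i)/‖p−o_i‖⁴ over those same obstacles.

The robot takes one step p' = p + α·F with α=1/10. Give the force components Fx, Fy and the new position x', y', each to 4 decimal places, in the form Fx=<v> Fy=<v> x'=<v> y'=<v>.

Fx=-9.7323 Fy=-3.0148 x'=10.0268 y'=-0.3015

F_att = 3/4·(g−p) = 3/4·(-13,-4) = (-9.7500,-3.0000)
o1: d²=61 ≤ ρ²=64; F_rep = 11·(6,-5)/61² = (0.0177,-0.0148)
o2: d²=136 > ρ²=64 → inactive
o3: d²=464 > ρ²=64 → inactive
F = F_att + ΣF_rep = (-9.7323,-3.0148)
p' = p + 1/10·F = (10.0268,-0.3015)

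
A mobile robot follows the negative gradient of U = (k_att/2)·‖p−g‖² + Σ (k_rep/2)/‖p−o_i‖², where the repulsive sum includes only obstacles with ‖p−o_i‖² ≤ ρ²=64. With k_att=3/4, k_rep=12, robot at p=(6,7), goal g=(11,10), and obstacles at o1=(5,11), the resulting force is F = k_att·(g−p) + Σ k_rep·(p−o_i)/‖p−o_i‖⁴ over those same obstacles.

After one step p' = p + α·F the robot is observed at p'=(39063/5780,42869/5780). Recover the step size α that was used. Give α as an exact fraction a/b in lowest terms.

α = 1/5

F_att = 3/4·(g−p) = 3/4·(5,3) = (3.7500,2.2500)
o1: d²=17 ≤ ρ²=64; F_rep = 12·(1,-4)/17² = (0.0415,-0.1661)
F = F_att + ΣF_rep = (3.7915,2.0839)
Δp = p'−p = (0.7583,0.4168); α = Δx/Fx = (4383/5780) / (4383/1156) = 1/5
check: Δy/Fy = (2409/5780) / (2409/1156) = 1/5 ✓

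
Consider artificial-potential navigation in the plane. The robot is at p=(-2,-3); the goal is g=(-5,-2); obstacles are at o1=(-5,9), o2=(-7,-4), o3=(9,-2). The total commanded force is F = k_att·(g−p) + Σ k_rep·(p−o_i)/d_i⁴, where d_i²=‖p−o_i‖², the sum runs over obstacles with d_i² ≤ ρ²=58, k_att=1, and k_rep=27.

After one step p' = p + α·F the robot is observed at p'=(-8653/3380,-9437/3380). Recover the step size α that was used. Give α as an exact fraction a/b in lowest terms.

α = 1/5

F_att = 1·(g−p) = 1·(-3,1) = (-3.0000,1.0000)
o1: d²=153 > ρ²=58 → inactive
o2: d²=26 ≤ ρ²=58; F_rep = 27·(5,1)/26² = (0.1997,0.0399)
o3: d²=122 > ρ²=58 → inactive
F = F_att + ΣF_rep = (-2.8003,1.0399)
Δp = p'−p = (-0.5601,0.2080); α = Δx/Fx = (-1893/3380) / (-1893/676) = 1/5
check: Δy/Fy = (703/3380) / (703/676) = 1/5 ✓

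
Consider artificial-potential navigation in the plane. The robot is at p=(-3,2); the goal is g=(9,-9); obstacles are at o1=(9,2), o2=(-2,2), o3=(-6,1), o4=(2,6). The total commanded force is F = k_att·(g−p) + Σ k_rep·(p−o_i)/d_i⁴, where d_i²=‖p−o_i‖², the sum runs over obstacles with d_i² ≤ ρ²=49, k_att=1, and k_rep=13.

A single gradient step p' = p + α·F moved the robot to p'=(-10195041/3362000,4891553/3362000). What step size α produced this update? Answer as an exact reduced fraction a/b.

F_att = 1·(g−p) = 1·(12,-11) = (12.0000,-11.0000)
o1: d²=144 > ρ²=49 → inactive
o2: d²=1 ≤ ρ²=49; F_rep = 13·(-1,0)/1² = (-13.0000,0.0000)
o3: d²=10 ≤ ρ²=49; F_rep = 13·(3,1)/10² = (0.3900,0.1300)
o4: d²=41 ≤ ρ²=49; F_rep = 13·(-5,-4)/41² = (-0.0387,-0.0309)
F = F_att + ΣF_rep = (-0.6487,-10.9009)
Δp = p'−p = (-0.0324,-0.5450); α = Δx/Fx = (-109041/3362000) / (-109041/168100) = 1/20
check: Δy/Fy = (-1832447/3362000) / (-1832447/168100) = 1/20 ✓

α = 1/20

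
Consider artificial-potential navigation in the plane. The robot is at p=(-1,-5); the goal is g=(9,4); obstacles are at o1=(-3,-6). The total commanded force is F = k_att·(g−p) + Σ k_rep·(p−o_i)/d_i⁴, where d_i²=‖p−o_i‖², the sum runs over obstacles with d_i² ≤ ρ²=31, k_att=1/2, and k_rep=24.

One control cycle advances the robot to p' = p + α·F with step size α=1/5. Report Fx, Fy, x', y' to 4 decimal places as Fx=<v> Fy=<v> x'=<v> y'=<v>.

Fx=6.9200 Fy=5.4600 x'=0.3840 y'=-3.9080

F_att = 1/2·(g−p) = 1/2·(10,9) = (5.0000,4.5000)
o1: d²=5 ≤ ρ²=31; F_rep = 24·(2,1)/5² = (1.9200,0.9600)
F = F_att + ΣF_rep = (6.9200,5.4600)
p' = p + 1/5·F = (0.3840,-3.9080)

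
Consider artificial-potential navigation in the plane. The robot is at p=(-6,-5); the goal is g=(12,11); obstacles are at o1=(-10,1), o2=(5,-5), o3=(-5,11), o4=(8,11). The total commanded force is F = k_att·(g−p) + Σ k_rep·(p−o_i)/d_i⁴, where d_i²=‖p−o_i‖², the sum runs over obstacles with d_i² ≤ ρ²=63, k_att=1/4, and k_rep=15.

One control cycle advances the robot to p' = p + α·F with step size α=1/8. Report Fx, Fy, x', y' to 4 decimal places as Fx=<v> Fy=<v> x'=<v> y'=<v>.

F_att = 1/4·(g−p) = 1/4·(18,16) = (4.5000,4.0000)
o1: d²=52 ≤ ρ²=63; F_rep = 15·(4,-6)/52² = (0.0222,-0.0333)
o2: d²=121 > ρ²=63 → inactive
o3: d²=257 > ρ²=63 → inactive
o4: d²=452 > ρ²=63 → inactive
F = F_att + ΣF_rep = (4.5222,3.9667)
p' = p + 1/8·F = (-5.4347,-4.5042)

Fx=4.5222 Fy=3.9667 x'=-5.4347 y'=-4.5042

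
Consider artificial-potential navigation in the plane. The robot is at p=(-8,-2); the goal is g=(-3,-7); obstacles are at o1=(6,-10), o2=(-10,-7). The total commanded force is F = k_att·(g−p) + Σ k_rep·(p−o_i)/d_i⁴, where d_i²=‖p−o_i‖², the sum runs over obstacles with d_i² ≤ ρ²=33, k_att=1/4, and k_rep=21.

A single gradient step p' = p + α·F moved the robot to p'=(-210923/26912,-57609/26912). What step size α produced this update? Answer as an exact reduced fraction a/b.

F_att = 1/4·(g−p) = 1/4·(5,-5) = (1.2500,-1.2500)
o1: d²=260 > ρ²=33 → inactive
o2: d²=29 ≤ ρ²=33; F_rep = 21·(2,5)/29² = (0.0499,0.1249)
F = F_att + ΣF_rep = (1.2999,-1.1251)
Δp = p'−p = (0.1625,-0.1406); α = Δx/Fx = (4373/26912) / (4373/3364) = 1/8
check: Δy/Fy = (-3785/26912) / (-3785/3364) = 1/8 ✓

α = 1/8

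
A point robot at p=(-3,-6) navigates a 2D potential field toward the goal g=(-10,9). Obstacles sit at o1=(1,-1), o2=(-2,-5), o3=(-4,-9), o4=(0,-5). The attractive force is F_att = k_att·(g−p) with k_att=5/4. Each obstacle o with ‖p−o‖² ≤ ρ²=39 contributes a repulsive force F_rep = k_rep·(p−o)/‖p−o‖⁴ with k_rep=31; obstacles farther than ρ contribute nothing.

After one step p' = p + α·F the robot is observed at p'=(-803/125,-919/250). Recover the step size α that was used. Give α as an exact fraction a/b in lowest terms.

F_att = 5/4·(g−p) = 5/4·(-7,15) = (-8.7500,18.7500)
o1: d²=41 > ρ²=39 → inactive
o2: d²=2 ≤ ρ²=39; F_rep = 31·(-1,-1)/2² = (-7.7500,-7.7500)
o3: d²=10 ≤ ρ²=39; F_rep = 31·(1,3)/10² = (0.3100,0.9300)
o4: d²=10 ≤ ρ²=39; F_rep = 31·(-3,-1)/10² = (-0.9300,-0.3100)
F = F_att + ΣF_rep = (-17.1200,11.6200)
Δp = p'−p = (-3.4240,2.3240); α = Δx/Fx = (-428/125) / (-428/25) = 1/5
check: Δy/Fy = (581/250) / (581/50) = 1/5 ✓

α = 1/5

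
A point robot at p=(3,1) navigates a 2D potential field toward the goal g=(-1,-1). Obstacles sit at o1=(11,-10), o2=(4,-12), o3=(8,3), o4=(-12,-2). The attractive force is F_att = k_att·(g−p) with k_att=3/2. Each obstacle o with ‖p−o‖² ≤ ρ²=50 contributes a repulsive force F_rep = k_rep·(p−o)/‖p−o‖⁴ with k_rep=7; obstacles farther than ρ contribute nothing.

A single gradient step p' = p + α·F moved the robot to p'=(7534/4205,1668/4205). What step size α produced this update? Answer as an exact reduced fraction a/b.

F_att = 3/2·(g−p) = 3/2·(-4,-2) = (-6.0000,-3.0000)
o1: d²=185 > ρ²=50 → inactive
o2: d²=170 > ρ²=50 → inactive
o3: d²=29 ≤ ρ²=50; F_rep = 7·(-5,-2)/29² = (-0.0416,-0.0166)
o4: d²=234 > ρ²=50 → inactive
F = F_att + ΣF_rep = (-6.0416,-3.0166)
Δp = p'−p = (-1.2083,-0.6033); α = Δx/Fx = (-5081/4205) / (-5081/841) = 1/5
check: Δy/Fy = (-2537/4205) / (-2537/841) = 1/5 ✓

α = 1/5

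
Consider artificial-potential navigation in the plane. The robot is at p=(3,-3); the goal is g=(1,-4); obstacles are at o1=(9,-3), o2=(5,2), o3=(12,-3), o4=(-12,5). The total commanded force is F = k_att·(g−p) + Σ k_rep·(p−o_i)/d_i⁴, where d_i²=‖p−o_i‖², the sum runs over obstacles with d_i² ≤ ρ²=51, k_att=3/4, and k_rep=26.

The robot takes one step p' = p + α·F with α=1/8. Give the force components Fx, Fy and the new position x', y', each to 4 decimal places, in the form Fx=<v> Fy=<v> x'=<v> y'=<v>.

F_att = 3/4·(g−p) = 3/4·(-2,-1) = (-1.5000,-0.7500)
o1: d²=36 ≤ ρ²=51; F_rep = 26·(-6,0)/36² = (-0.1204,0.0000)
o2: d²=29 ≤ ρ²=51; F_rep = 26·(-2,-5)/29² = (-0.0618,-0.1546)
o3: d²=81 > ρ²=51 → inactive
o4: d²=289 > ρ²=51 → inactive
F = F_att + ΣF_rep = (-1.6822,-0.9046)
p' = p + 1/8·F = (2.7897,-3.1131)

Fx=-1.6822 Fy=-0.9046 x'=2.7897 y'=-3.1131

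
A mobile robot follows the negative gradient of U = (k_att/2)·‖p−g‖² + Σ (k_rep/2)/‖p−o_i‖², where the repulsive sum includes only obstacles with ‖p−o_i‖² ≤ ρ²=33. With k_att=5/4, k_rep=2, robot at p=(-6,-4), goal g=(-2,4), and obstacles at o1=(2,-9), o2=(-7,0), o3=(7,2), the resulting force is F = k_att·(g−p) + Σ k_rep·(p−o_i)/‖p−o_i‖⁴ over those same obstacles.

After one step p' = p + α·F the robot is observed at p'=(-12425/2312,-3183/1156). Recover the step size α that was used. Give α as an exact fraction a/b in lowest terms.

α = 1/8

F_att = 5/4·(g−p) = 5/4·(4,8) = (5.0000,10.0000)
o1: d²=89 > ρ²=33 → inactive
o2: d²=17 ≤ ρ²=33; F_rep = 2·(1,-4)/17² = (0.0069,-0.0277)
o3: d²=205 > ρ²=33 → inactive
F = F_att + ΣF_rep = (5.0069,9.9723)
Δp = p'−p = (0.6259,1.2465); α = Δx/Fx = (1447/2312) / (1447/289) = 1/8
check: Δy/Fy = (1441/1156) / (2882/289) = 1/8 ✓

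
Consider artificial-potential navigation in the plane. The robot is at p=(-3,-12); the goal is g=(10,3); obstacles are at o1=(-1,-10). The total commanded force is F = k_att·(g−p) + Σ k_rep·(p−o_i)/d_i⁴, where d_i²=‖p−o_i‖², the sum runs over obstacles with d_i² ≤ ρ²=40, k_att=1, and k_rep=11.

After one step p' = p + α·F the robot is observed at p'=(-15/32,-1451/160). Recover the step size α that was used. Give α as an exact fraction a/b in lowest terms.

F_att = 1·(g−p) = 1·(13,15) = (13.0000,15.0000)
o1: d²=8 ≤ ρ²=40; F_rep = 11·(-2,-2)/8² = (-0.3438,-0.3438)
F = F_att + ΣF_rep = (12.6562,14.6562)
Δp = p'−p = (2.5312,2.9312); α = Δx/Fx = (81/32) / (405/32) = 1/5
check: Δy/Fy = (469/160) / (469/32) = 1/5 ✓

α = 1/5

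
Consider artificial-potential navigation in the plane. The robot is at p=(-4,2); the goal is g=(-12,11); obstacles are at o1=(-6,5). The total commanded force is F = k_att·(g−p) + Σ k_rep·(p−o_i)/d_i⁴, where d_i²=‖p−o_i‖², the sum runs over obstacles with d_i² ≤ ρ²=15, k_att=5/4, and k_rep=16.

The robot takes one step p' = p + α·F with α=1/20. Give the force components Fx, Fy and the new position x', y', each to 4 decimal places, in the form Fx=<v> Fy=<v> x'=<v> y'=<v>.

F_att = 5/4·(g−p) = 5/4·(-8,9) = (-10.0000,11.2500)
o1: d²=13 ≤ ρ²=15; F_rep = 16·(2,-3)/13² = (0.1893,-0.2840)
F = F_att + ΣF_rep = (-9.8107,10.9660)
p' = p + 1/20·F = (-4.4905,2.5483)

Fx=-9.8107 Fy=10.9660 x'=-4.4905 y'=2.5483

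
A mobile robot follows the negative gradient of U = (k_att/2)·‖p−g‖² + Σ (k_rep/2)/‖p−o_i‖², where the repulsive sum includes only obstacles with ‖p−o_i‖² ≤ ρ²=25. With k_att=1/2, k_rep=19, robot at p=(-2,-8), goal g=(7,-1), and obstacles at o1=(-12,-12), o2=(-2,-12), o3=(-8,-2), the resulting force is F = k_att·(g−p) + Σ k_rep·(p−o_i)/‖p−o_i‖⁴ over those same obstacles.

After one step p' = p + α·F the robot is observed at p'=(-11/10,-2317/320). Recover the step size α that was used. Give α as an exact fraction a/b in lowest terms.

F_att = 1/2·(g−p) = 1/2·(9,7) = (4.5000,3.5000)
o1: d²=116 > ρ²=25 → inactive
o2: d²=16 ≤ ρ²=25; F_rep = 19·(0,4)/16² = (0.0000,0.2969)
o3: d²=72 > ρ²=25 → inactive
F = F_att + ΣF_rep = (4.5000,3.7969)
Δp = p'−p = (0.9000,0.7594); α = Δx/Fx = (9/10) / (9/2) = 1/5
check: Δy/Fy = (243/320) / (243/64) = 1/5 ✓

α = 1/5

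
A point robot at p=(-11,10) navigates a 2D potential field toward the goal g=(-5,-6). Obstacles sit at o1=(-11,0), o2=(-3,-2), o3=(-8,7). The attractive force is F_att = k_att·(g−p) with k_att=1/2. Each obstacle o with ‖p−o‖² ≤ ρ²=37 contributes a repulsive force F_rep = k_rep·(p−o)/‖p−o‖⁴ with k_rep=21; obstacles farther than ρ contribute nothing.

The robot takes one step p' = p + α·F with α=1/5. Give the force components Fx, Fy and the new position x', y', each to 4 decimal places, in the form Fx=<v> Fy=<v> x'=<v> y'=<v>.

Fx=2.8056 Fy=-7.8056 x'=-10.4389 y'=8.4389

F_att = 1/2·(g−p) = 1/2·(6,-16) = (3.0000,-8.0000)
o1: d²=100 > ρ²=37 → inactive
o2: d²=208 > ρ²=37 → inactive
o3: d²=18 ≤ ρ²=37; F_rep = 21·(-3,3)/18² = (-0.1944,0.1944)
F = F_att + ΣF_rep = (2.8056,-7.8056)
p' = p + 1/5·F = (-10.4389,8.4389)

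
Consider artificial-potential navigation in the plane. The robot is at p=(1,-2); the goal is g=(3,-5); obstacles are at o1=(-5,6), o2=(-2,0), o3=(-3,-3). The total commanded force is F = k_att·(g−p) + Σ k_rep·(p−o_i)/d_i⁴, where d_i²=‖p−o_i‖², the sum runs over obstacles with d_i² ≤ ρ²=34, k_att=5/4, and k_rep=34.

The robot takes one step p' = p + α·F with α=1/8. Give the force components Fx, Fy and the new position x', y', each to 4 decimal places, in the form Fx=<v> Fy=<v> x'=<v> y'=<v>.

F_att = 5/4·(g−p) = 5/4·(2,-3) = (2.5000,-3.7500)
o1: d²=100 > ρ²=34 → inactive
o2: d²=13 ≤ ρ²=34; F_rep = 34·(3,-2)/13² = (0.6036,-0.4024)
o3: d²=17 ≤ ρ²=34; F_rep = 34·(4,1)/17² = (0.4706,0.1176)
F = F_att + ΣF_rep = (3.5741,-4.0347)
p' = p + 1/8·F = (1.4468,-2.5043)

Fx=3.5741 Fy=-4.0347 x'=1.4468 y'=-2.5043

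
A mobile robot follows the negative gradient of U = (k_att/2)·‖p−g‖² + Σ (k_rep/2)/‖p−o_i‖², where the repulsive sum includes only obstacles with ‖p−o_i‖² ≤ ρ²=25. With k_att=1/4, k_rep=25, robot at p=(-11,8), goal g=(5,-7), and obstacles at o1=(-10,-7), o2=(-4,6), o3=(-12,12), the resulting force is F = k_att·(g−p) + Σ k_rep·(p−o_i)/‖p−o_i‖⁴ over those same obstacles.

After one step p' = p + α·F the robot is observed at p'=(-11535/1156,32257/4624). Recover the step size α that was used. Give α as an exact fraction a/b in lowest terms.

α = 1/4

F_att = 1/4·(g−p) = 1/4·(16,-15) = (4.0000,-3.7500)
o1: d²=226 > ρ²=25 → inactive
o2: d²=53 > ρ²=25 → inactive
o3: d²=17 ≤ ρ²=25; F_rep = 25·(1,-4)/17² = (0.0865,-0.3460)
F = F_att + ΣF_rep = (4.0865,-4.0960)
Δp = p'−p = (1.0216,-1.0240); α = Δx/Fx = (1181/1156) / (1181/289) = 1/4
check: Δy/Fy = (-4735/4624) / (-4735/1156) = 1/4 ✓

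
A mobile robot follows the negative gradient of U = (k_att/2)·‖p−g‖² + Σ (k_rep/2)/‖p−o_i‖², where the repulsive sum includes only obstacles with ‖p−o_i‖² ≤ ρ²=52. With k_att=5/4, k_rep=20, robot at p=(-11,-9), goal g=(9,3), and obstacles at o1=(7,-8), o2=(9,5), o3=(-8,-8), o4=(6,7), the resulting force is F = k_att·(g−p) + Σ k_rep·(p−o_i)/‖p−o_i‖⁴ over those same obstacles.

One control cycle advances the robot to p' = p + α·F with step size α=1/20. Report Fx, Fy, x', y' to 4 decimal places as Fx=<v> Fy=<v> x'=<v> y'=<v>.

F_att = 5/4·(g−p) = 5/4·(20,12) = (25.0000,15.0000)
o1: d²=325 > ρ²=52 → inactive
o2: d²=596 > ρ²=52 → inactive
o3: d²=10 ≤ ρ²=52; F_rep = 20·(-3,-1)/10² = (-0.6000,-0.2000)
o4: d²=545 > ρ²=52 → inactive
F = F_att + ΣF_rep = (24.4000,14.8000)
p' = p + 1/20·F = (-9.7800,-8.2600)

Fx=24.4000 Fy=14.8000 x'=-9.7800 y'=-8.2600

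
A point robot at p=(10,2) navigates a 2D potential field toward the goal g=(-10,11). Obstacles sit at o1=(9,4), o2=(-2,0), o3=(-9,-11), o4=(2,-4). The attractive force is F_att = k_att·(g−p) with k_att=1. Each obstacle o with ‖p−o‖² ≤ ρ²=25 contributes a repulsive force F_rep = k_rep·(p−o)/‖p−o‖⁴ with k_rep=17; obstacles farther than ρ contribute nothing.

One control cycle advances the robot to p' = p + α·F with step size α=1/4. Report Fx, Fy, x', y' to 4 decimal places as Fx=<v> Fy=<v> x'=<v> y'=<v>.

F_att = 1·(g−p) = 1·(-20,9) = (-20.0000,9.0000)
o1: d²=5 ≤ ρ²=25; F_rep = 17·(1,-2)/5² = (0.6800,-1.3600)
o2: d²=148 > ρ²=25 → inactive
o3: d²=530 > ρ²=25 → inactive
o4: d²=100 > ρ²=25 → inactive
F = F_att + ΣF_rep = (-19.3200,7.6400)
p' = p + 1/4·F = (5.1700,3.9100)

Fx=-19.3200 Fy=7.6400 x'=5.1700 y'=3.9100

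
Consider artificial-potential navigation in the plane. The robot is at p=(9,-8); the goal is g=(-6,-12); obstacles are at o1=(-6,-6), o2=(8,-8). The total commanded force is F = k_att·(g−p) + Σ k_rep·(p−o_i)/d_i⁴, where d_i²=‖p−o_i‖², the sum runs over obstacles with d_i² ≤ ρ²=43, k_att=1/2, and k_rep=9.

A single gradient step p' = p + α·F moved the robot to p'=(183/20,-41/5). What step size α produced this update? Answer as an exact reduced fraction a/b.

F_att = 1/2·(g−p) = 1/2·(-15,-4) = (-7.5000,-2.0000)
o1: d²=229 > ρ²=43 → inactive
o2: d²=1 ≤ ρ²=43; F_rep = 9·(1,0)/1² = (9.0000,0.0000)
F = F_att + ΣF_rep = (1.5000,-2.0000)
Δp = p'−p = (0.1500,-0.2000); α = Δx/Fx = (3/20) / (3/2) = 1/10
check: Δy/Fy = (-1/5) / (-2) = 1/10 ✓

α = 1/10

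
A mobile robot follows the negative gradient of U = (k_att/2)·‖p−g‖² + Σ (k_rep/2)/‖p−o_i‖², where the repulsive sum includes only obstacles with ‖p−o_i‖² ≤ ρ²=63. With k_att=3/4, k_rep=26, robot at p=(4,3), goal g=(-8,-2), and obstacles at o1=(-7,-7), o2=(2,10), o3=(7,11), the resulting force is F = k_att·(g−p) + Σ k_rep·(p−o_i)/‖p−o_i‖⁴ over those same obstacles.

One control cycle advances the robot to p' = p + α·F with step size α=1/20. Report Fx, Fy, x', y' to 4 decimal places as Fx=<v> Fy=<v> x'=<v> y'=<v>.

Fx=-8.9815 Fy=-3.8148 x'=3.5509 y'=2.8093

F_att = 3/4·(g−p) = 3/4·(-12,-5) = (-9.0000,-3.7500)
o1: d²=221 > ρ²=63 → inactive
o2: d²=53 ≤ ρ²=63; F_rep = 26·(2,-7)/53² = (0.0185,-0.0648)
o3: d²=73 > ρ²=63 → inactive
F = F_att + ΣF_rep = (-8.9815,-3.8148)
p' = p + 1/20·F = (3.5509,2.8093)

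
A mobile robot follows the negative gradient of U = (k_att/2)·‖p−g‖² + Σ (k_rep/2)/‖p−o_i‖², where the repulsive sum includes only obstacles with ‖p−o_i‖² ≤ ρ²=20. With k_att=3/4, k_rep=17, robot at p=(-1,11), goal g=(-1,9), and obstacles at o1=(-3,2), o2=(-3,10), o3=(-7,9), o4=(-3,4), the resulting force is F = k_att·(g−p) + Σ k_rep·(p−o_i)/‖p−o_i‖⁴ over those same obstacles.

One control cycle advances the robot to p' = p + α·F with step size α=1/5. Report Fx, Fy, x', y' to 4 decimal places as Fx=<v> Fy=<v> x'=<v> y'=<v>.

Fx=1.3600 Fy=-0.8200 x'=-0.7280 y'=10.8360

F_att = 3/4·(g−p) = 3/4·(0,-2) = (0.0000,-1.5000)
o1: d²=85 > ρ²=20 → inactive
o2: d²=5 ≤ ρ²=20; F_rep = 17·(2,1)/5² = (1.3600,0.6800)
o3: d²=40 > ρ²=20 → inactive
o4: d²=53 > ρ²=20 → inactive
F = F_att + ΣF_rep = (1.3600,-0.8200)
p' = p + 1/5·F = (-0.7280,10.8360)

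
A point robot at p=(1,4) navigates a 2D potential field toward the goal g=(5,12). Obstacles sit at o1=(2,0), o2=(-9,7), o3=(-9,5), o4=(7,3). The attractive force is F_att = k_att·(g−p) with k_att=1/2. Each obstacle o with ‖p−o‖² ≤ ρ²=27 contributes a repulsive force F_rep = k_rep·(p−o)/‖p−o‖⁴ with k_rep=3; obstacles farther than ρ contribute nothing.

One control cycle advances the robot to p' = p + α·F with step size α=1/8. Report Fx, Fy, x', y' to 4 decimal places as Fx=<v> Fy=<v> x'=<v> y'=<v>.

F_att = 1/2·(g−p) = 1/2·(4,8) = (2.0000,4.0000)
o1: d²=17 ≤ ρ²=27; F_rep = 3·(-1,4)/17² = (-0.0104,0.0415)
o2: d²=109 > ρ²=27 → inactive
o3: d²=101 > ρ²=27 → inactive
o4: d²=37 > ρ²=27 → inactive
F = F_att + ΣF_rep = (1.9896,4.0415)
p' = p + 1/8·F = (1.2487,4.5052)

Fx=1.9896 Fy=4.0415 x'=1.2487 y'=4.5052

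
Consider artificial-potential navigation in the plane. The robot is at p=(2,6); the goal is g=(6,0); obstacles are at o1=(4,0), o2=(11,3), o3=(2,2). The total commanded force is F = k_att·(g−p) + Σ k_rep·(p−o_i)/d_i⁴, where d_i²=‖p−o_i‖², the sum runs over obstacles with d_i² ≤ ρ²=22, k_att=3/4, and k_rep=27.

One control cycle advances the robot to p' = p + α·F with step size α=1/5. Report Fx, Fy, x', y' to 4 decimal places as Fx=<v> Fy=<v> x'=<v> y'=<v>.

F_att = 3/4·(g−p) = 3/4·(4,-6) = (3.0000,-4.5000)
o1: d²=40 > ρ²=22 → inactive
o2: d²=90 > ρ²=22 → inactive
o3: d²=16 ≤ ρ²=22; F_rep = 27·(0,4)/16² = (0.0000,0.4219)
F = F_att + ΣF_rep = (3.0000,-4.0781)
p' = p + 1/5·F = (2.6000,5.1844)

Fx=3.0000 Fy=-4.0781 x'=2.6000 y'=5.1844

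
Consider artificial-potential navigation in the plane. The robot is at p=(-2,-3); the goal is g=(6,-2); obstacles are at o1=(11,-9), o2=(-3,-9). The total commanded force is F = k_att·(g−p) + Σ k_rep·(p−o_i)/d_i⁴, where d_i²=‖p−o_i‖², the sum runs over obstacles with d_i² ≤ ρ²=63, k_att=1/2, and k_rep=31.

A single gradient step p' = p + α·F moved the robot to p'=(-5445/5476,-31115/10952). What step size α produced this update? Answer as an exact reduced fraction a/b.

F_att = 1/2·(g−p) = 1/2·(8,1) = (4.0000,0.5000)
o1: d²=205 > ρ²=63 → inactive
o2: d²=37 ≤ ρ²=63; F_rep = 31·(1,6)/37² = (0.0226,0.1359)
F = F_att + ΣF_rep = (4.0226,0.6359)
Δp = p'−p = (1.0057,0.1590); α = Δx/Fx = (5507/5476) / (5507/1369) = 1/4
check: Δy/Fy = (1741/10952) / (1741/2738) = 1/4 ✓

α = 1/4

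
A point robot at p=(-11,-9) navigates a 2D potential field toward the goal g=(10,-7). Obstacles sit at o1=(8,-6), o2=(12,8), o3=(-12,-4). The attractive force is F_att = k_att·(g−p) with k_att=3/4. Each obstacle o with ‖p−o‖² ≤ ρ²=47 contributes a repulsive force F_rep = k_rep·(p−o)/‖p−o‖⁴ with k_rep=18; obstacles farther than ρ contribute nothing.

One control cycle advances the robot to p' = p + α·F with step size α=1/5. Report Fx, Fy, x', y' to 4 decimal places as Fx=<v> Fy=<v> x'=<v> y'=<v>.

F_att = 3/4·(g−p) = 3/4·(21,2) = (15.7500,1.5000)
o1: d²=370 > ρ²=47 → inactive
o2: d²=818 > ρ²=47 → inactive
o3: d²=26 ≤ ρ²=47; F_rep = 18·(1,-5)/26² = (0.0266,-0.1331)
F = F_att + ΣF_rep = (15.7766,1.3669)
p' = p + 1/5·F = (-7.8447,-8.7266)

Fx=15.7766 Fy=1.3669 x'=-7.8447 y'=-8.7266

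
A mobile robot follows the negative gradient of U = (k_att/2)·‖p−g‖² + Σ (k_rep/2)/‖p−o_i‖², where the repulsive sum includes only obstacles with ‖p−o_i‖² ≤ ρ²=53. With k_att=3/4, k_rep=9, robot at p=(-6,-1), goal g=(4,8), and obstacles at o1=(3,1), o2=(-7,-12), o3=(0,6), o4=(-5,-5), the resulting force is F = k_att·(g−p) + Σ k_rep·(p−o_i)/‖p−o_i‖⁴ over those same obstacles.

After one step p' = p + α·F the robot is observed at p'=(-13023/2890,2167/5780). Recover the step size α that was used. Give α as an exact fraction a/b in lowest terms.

α = 1/5

F_att = 3/4·(g−p) = 3/4·(10,9) = (7.5000,6.7500)
o1: d²=85 > ρ²=53 → inactive
o2: d²=122 > ρ²=53 → inactive
o3: d²=85 > ρ²=53 → inactive
o4: d²=17 ≤ ρ²=53; F_rep = 9·(-1,4)/17² = (-0.0311,0.1246)
F = F_att + ΣF_rep = (7.4689,6.8746)
Δp = p'−p = (1.4938,1.3749); α = Δx/Fx = (4317/2890) / (4317/578) = 1/5
check: Δy/Fy = (7947/5780) / (7947/1156) = 1/5 ✓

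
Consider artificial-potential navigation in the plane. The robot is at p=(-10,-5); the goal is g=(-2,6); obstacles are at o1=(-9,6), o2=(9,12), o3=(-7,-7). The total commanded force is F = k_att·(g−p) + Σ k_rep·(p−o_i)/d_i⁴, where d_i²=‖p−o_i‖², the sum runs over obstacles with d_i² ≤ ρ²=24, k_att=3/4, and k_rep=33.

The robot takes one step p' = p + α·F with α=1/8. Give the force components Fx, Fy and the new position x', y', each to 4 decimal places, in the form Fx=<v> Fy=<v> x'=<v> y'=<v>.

F_att = 3/4·(g−p) = 3/4·(8,11) = (6.0000,8.2500)
o1: d²=122 > ρ²=24 → inactive
o2: d²=650 > ρ²=24 → inactive
o3: d²=13 ≤ ρ²=24; F_rep = 33·(-3,2)/13² = (-0.5858,0.3905)
F = F_att + ΣF_rep = (5.4142,8.6405)
p' = p + 1/8·F = (-9.3232,-3.9199)

Fx=5.4142 Fy=8.6405 x'=-9.3232 y'=-3.9199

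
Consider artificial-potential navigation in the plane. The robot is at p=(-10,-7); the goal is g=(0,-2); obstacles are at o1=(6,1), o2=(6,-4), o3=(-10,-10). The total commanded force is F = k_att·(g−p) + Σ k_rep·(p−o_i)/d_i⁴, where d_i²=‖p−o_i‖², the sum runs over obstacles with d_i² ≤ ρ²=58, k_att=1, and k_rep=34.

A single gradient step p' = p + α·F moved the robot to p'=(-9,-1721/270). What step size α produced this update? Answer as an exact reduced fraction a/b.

F_att = 1·(g−p) = 1·(10,5) = (10.0000,5.0000)
o1: d²=320 > ρ²=58 → inactive
o2: d²=265 > ρ²=58 → inactive
o3: d²=9 ≤ ρ²=58; F_rep = 34·(0,3)/9² = (0.0000,1.2593)
F = F_att + ΣF_rep = (10.0000,6.2593)
Δp = p'−p = (1.0000,0.6259); α = Δx/Fx = (1) / (10) = 1/10
check: Δy/Fy = (169/270) / (169/27) = 1/10 ✓

α = 1/10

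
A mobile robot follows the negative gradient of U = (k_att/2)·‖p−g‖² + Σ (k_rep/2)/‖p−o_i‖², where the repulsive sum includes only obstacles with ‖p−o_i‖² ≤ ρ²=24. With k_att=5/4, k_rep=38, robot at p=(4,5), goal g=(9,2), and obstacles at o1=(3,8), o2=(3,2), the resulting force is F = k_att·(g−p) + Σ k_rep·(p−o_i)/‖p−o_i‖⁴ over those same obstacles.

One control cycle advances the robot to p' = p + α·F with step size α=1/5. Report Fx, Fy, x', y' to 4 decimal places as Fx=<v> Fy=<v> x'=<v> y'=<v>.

Fx=7.0100 Fy=-3.7500 x'=5.4020 y'=4.2500

F_att = 5/4·(g−p) = 5/4·(5,-3) = (6.2500,-3.7500)
o1: d²=10 ≤ ρ²=24; F_rep = 38·(1,-3)/10² = (0.3800,-1.1400)
o2: d²=10 ≤ ρ²=24; F_rep = 38·(1,3)/10² = (0.3800,1.1400)
F = F_att + ΣF_rep = (7.0100,-3.7500)
p' = p + 1/5·F = (5.4020,4.2500)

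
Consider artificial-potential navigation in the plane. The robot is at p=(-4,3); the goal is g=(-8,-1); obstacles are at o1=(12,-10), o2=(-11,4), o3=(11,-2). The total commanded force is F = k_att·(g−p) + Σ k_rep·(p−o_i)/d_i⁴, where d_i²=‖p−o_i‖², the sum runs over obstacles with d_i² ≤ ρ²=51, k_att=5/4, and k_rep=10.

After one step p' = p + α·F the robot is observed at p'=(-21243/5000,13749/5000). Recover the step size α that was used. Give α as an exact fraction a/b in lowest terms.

F_att = 5/4·(g−p) = 5/4·(-4,-4) = (-5.0000,-5.0000)
o1: d²=425 > ρ²=51 → inactive
o2: d²=50 ≤ ρ²=51; F_rep = 10·(7,-1)/50² = (0.0280,-0.0040)
o3: d²=250 > ρ²=51 → inactive
F = F_att + ΣF_rep = (-4.9720,-5.0040)
Δp = p'−p = (-0.2486,-0.2502); α = Δx/Fx = (-1243/5000) / (-1243/250) = 1/20
check: Δy/Fy = (-1251/5000) / (-1251/250) = 1/20 ✓

α = 1/20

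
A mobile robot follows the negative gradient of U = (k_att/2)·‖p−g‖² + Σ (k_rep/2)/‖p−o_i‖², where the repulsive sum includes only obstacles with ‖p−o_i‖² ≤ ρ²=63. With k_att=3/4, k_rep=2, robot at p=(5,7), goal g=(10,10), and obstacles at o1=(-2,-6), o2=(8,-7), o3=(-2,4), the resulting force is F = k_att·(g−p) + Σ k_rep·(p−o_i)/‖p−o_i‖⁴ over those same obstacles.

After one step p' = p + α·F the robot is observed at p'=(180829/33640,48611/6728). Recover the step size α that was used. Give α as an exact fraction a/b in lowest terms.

α = 1/10

F_att = 3/4·(g−p) = 3/4·(5,3) = (3.7500,2.2500)
o1: d²=218 > ρ²=63 → inactive
o2: d²=205 > ρ²=63 → inactive
o3: d²=58 ≤ ρ²=63; F_rep = 2·(7,3)/58² = (0.0042,0.0018)
F = F_att + ΣF_rep = (3.7542,2.2518)
Δp = p'−p = (0.3754,0.2252); α = Δx/Fx = (12629/33640) / (12629/3364) = 1/10
check: Δy/Fy = (1515/6728) / (7575/3364) = 1/10 ✓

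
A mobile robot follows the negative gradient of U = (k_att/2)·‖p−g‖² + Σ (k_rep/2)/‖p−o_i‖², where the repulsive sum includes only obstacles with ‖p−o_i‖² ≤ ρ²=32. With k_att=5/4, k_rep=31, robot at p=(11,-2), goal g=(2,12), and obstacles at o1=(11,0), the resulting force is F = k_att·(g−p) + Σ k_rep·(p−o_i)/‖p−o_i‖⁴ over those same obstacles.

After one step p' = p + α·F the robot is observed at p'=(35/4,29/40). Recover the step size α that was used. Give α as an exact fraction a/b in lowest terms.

α = 1/5

F_att = 5/4·(g−p) = 5/4·(-9,14) = (-11.2500,17.5000)
o1: d²=4 ≤ ρ²=32; F_rep = 31·(0,-2)/4² = (0.0000,-3.8750)
F = F_att + ΣF_rep = (-11.2500,13.6250)
Δp = p'−p = (-2.2500,2.7250); α = Δx/Fx = (-9/4) / (-45/4) = 1/5
check: Δy/Fy = (109/40) / (109/8) = 1/5 ✓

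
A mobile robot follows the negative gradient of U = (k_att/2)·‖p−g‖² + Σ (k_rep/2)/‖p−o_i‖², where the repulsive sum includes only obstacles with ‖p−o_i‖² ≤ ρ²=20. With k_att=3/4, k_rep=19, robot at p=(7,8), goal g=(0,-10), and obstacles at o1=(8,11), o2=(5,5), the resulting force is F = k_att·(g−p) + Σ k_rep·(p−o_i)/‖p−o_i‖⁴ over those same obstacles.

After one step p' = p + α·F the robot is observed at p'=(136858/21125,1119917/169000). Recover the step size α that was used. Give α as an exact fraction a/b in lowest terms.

α = 1/10

F_att = 3/4·(g−p) = 3/4·(-7,-18) = (-5.2500,-13.5000)
o1: d²=10 ≤ ρ²=20; F_rep = 19·(-1,-3)/10² = (-0.1900,-0.5700)
o2: d²=13 ≤ ρ²=20; F_rep = 19·(2,3)/13² = (0.2249,0.3373)
F = F_att + ΣF_rep = (-5.2151,-13.7327)
Δp = p'−p = (-0.5215,-1.3733); α = Δx/Fx = (-11017/21125) / (-22034/4225) = 1/10
check: Δy/Fy = (-232083/169000) / (-232083/16900) = 1/10 ✓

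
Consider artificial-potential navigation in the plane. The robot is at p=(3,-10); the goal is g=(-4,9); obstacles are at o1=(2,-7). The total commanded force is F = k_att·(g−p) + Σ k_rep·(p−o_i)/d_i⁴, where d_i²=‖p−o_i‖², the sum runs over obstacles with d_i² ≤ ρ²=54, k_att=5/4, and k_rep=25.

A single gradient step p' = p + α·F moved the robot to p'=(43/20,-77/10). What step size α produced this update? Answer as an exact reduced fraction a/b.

α = 1/10

F_att = 5/4·(g−p) = 5/4·(-7,19) = (-8.7500,23.7500)
o1: d²=10 ≤ ρ²=54; F_rep = 25·(1,-3)/10² = (0.2500,-0.7500)
F = F_att + ΣF_rep = (-8.5000,23.0000)
Δp = p'−p = (-0.8500,2.3000); α = Δx/Fx = (-17/20) / (-17/2) = 1/10
check: Δy/Fy = (23/10) / (23) = 1/10 ✓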